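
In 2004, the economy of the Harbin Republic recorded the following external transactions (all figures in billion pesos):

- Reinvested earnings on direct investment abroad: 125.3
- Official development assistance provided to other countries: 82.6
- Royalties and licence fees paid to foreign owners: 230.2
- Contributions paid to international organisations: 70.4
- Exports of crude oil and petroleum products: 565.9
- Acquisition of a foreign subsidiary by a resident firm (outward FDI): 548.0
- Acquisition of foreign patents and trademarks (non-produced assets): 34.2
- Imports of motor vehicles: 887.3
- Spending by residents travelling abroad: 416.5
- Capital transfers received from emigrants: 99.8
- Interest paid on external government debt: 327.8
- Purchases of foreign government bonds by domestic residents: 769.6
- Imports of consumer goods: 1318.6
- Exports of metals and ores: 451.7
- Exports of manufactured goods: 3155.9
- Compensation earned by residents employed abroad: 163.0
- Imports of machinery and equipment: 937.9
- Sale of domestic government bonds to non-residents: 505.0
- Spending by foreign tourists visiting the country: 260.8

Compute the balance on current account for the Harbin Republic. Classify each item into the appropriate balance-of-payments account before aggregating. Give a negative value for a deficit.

451.3

Goods: 565.9 + 451.7 - 887.3 + 3155.9 - 1318.6 - 937.9 = 1029.7
Services: 260.8 - 416.5 - 230.2 = -385.9
Primary income: 125.3 - 327.8 + 163.0 = -39.5
Secondary income: -70.4 - 82.6 = -153.0
Current account = 1029.7 + (-385.9) + (-39.5) + (-153.0) = 451.3
(Excluded from the current account — financial account: acquisition of a foreign subsidiary by a resident firm (outward FDI) 548.0, purchases of foreign government bonds by domestic residents 769.6, sale of domestic government bonds to non-residents 505.0; capital account: acquisition of foreign patents and trademarks (non-produced assets) 34.2, capital transfers received from emigrants 99.8.)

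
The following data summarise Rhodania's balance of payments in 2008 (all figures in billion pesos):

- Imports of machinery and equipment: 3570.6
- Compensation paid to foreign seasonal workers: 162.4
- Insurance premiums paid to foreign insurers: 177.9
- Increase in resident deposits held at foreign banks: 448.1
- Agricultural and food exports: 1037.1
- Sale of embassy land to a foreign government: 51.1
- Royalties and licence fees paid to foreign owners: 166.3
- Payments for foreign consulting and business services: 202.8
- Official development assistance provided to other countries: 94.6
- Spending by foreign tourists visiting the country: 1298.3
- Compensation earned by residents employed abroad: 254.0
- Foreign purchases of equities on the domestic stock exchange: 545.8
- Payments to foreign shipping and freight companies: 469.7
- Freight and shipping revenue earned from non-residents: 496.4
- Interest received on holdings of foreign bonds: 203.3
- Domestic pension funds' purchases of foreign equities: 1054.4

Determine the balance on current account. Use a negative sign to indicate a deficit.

Goods: -3570.6 + 1037.1 = -2533.5
Services: -469.7 - 166.3 - 202.8 - 177.9 + 496.4 + 1298.3 = 778.0
Primary income: 254.0 - 162.4 + 203.3 = 294.9
Secondary income: -94.6
Current account = (-2533.5) + 778.0 + 294.9 + (-94.6) = -1555.2
(Excluded from the current account — financial account: increase in resident deposits held at foreign banks 448.1, foreign purchases of equities on the domestic stock exchange 545.8, domestic pension funds' purchases of foreign equities 1054.4; capital account: sale of embassy land to a foreign government 51.1.)

-1555.2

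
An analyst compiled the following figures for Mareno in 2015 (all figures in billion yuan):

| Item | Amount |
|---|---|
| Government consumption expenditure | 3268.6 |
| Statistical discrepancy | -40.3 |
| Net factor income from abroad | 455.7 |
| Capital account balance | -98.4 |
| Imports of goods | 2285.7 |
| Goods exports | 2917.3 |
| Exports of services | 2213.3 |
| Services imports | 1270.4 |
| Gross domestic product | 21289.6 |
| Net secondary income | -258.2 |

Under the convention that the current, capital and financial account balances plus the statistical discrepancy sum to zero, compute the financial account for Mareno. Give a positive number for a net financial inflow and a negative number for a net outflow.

Goods balance = 2917.3 - 2285.7 = 631.6
Services balance = 2213.3 - 1270.4 = 942.9
Trade balance (goods + services) = 631.6 + 942.9 = 1574.5
Net primary income = 455.7
Net secondary income = -258.2
Current account = 1574.5 + 455.7 + (-258.2) = 1772.0
Financial account = -(1772.0 + (-98.4) + (-40.3)) = -1633.3

-1633.3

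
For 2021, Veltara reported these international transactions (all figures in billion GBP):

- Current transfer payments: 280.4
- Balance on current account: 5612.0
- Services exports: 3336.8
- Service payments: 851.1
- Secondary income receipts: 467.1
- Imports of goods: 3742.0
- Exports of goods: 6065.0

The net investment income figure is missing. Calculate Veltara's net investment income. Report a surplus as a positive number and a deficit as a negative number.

616.6

Current account = goods balance + services balance + net primary income + net secondary income
Sum of the known components = 4995.4
Net investment income = CA - (known components) = 5612.0 - 4995.4 = 616.6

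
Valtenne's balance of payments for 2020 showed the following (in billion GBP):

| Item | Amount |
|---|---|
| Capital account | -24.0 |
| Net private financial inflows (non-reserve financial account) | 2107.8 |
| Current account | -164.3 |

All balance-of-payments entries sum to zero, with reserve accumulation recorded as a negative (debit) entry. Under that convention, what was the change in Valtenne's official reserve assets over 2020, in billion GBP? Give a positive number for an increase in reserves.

Official reserve transactions balance = -((-164.3) + (-24.0) + 2107.8) = -1919.5
An accumulation of reserves is recorded as a debit (negative entry), so the change in the stock of reserves is the negative of that balance.
Change in official reserves = -(-1919.5) = 1919.5

1919.5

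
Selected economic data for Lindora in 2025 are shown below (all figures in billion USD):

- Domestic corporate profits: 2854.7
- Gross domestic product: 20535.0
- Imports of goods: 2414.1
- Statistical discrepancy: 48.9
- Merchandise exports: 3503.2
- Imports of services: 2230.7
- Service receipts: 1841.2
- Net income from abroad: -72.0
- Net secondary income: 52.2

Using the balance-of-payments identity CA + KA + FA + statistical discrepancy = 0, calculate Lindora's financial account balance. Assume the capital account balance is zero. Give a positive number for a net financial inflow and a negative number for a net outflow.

Goods balance = 3503.2 - 2414.1 = 1089.1
Services balance = 1841.2 - 2230.7 = -389.5
Trade balance (goods + services) = 1089.1 + (-389.5) = 699.6
Net primary income = -72.0
Net secondary income = 52.2
Current account = 699.6 + (-72.0) + 52.2 = 679.8
Financial account = -(679.8 + 48.9) = -728.7

-728.7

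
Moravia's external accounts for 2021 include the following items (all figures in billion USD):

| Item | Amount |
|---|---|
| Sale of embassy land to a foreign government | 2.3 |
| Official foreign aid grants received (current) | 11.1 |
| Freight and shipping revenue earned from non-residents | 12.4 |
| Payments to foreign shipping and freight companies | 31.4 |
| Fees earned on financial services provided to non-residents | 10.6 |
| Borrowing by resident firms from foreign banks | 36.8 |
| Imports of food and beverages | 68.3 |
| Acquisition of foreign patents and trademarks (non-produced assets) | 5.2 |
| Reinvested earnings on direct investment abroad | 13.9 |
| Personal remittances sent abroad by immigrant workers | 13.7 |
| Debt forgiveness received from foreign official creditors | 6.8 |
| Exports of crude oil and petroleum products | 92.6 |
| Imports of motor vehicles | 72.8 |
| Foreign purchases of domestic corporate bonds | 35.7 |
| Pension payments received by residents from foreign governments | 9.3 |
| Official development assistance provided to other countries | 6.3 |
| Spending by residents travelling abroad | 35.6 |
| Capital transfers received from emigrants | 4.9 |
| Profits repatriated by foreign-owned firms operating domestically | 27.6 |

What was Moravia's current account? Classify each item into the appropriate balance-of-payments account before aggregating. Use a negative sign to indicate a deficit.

Goods: 92.6 - 68.3 - 72.8 = -48.5
Services: -31.4 - 35.6 + 10.6 + 12.4 = -44.0
Primary income: -27.6 + 13.9 = -13.7
Secondary income: -13.7 + 9.3 + 11.1 - 6.3 = 0.4
Current account = (-48.5) + (-44.0) + (-13.7) + 0.4 = -105.8
(Excluded from the current account — capital account: sale of embassy land to a foreign government 2.3, acquisition of foreign patents and trademarks (non-produced assets) 5.2, debt forgiveness received from foreign official creditors 6.8, capital transfers received from emigrants 4.9; financial account: borrowing by resident firms from foreign banks 36.8, foreign purchases of domestic corporate bonds 35.7.)

-105.8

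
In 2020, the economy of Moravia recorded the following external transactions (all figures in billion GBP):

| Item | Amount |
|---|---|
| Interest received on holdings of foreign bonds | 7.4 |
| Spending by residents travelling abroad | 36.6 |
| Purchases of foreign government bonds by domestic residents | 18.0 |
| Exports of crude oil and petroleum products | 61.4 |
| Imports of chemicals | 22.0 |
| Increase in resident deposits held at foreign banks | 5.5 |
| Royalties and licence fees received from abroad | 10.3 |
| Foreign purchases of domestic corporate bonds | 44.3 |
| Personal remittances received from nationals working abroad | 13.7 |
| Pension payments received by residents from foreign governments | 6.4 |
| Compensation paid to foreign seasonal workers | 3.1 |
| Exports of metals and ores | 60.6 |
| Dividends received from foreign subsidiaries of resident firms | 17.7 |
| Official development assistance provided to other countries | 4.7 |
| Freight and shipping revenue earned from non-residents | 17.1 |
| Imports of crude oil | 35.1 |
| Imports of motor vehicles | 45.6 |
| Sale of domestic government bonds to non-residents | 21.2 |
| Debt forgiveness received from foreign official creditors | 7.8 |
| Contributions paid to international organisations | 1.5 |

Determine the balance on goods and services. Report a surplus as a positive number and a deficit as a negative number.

10.1

Goods: -35.1 - 22.0 + 60.6 - 45.6 + 61.4 = 19.3
Services: 10.3 + 17.1 - 36.6 = -9.2
Trade balance = 19.3 + (-9.2) = 10.1
(Excluded from the trade balance — primary income: interest received on holdings of foreign bonds 7.4, compensation paid to foreign seasonal workers 3.1, dividends received from foreign subsidiaries of resident firms 17.7; financial account: purchases of foreign government bonds by domestic residents 18.0, increase in resident deposits held at foreign banks 5.5, foreign purchases of domestic corporate bonds 44.3, sale of domestic government bonds to non-residents 21.2; secondary income: personal remittances received from nationals working abroad 13.7, pension payments received by residents from foreign governments 6.4, official development assistance provided to other countries 4.7, contributions paid to international organisations 1.5; capital account: debt forgiveness received from foreign official creditors 7.8.)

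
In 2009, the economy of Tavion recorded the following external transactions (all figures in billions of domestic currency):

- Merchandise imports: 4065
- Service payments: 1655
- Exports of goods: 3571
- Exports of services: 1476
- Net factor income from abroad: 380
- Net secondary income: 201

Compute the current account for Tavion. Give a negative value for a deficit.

-92

Goods balance = 3571 - 4065 = -494
Services balance = 1476 - 1655 = -179
Trade balance (goods + services) = -494 + (-179) = -673
Net primary income = 380
Net secondary income = 201
Current account = -673 + 380 + 201 = -92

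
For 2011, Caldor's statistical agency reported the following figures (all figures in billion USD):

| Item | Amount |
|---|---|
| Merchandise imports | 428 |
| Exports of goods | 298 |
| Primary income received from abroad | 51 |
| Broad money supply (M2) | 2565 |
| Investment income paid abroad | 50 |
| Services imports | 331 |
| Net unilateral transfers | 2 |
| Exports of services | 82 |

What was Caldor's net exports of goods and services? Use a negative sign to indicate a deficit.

Goods balance = 298 - 428 = -130
Services balance = 82 - 331 = -249
Trade balance (goods + services) = -130 + (-249) = -379

-379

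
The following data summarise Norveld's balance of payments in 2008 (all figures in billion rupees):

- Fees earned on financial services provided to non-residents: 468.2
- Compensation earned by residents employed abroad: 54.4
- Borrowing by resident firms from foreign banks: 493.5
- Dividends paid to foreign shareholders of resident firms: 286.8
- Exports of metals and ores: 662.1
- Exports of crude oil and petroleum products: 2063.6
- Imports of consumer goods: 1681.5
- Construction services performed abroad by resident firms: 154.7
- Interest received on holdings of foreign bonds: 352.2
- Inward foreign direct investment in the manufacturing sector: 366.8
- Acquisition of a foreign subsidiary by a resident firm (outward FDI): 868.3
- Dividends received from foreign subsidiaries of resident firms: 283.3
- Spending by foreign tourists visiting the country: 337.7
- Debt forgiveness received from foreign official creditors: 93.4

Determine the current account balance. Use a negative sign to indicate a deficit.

Goods: 662.1 - 1681.5 + 2063.6 = 1044.2
Services: 154.7 + 337.7 + 468.2 = 960.6
Primary income: 283.3 + 54.4 + 352.2 - 286.8 = 403.1
Current account = 1044.2 + 960.6 + 403.1 = 2407.9
(Excluded from the current account — financial account: borrowing by resident firms from foreign banks 493.5, inward foreign direct investment in the manufacturing sector 366.8, acquisition of a foreign subsidiary by a resident firm (outward FDI) 868.3; capital account: debt forgiveness received from foreign official creditors 93.4.)

2407.9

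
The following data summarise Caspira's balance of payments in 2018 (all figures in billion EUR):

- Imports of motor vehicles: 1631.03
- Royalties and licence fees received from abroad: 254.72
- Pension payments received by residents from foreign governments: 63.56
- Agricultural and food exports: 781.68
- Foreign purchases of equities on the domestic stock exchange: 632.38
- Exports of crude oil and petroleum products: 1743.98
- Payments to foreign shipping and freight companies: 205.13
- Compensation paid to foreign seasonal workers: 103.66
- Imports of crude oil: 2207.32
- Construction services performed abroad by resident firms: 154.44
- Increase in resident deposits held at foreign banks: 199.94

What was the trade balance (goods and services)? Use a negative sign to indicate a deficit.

Goods: -2207.32 - 1631.03 + 1743.98 + 781.68 = -1312.69
Services: -205.13 + 254.72 + 154.44 = 204.03
Trade balance = -1312.69 + 204.03 = -1108.66
(Excluded from the trade balance — secondary income: pension payments received by residents from foreign governments 63.56; financial account: foreign purchases of equities on the domestic stock exchange 632.38, increase in resident deposits held at foreign banks 199.94; primary income: compensation paid to foreign seasonal workers 103.66.)

-1108.66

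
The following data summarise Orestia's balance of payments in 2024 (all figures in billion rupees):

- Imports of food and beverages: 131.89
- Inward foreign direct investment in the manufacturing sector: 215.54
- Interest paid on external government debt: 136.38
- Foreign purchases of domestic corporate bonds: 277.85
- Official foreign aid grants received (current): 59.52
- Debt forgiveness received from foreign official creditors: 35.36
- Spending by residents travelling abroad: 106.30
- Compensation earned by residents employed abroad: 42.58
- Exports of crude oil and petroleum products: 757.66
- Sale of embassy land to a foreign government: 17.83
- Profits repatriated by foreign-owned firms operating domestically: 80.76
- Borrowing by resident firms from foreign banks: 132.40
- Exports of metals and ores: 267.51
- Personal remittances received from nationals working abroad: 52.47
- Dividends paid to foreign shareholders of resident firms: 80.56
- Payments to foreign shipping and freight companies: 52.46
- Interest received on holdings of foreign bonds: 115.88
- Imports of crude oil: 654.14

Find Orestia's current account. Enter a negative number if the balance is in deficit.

Goods: -654.14 + 267.51 - 131.89 + 757.66 = 239.14
Services: -52.46 - 106.30 = -158.76
Primary income: -136.38 - 80.56 + 42.58 - 80.76 + 115.88 = -139.24
Secondary income: 52.47 + 59.52 = 111.99
Current account = 239.14 + (-158.76) + (-139.24) + 111.99 = 53.13
(Excluded from the current account — financial account: inward foreign direct investment in the manufacturing sector 215.54, foreign purchases of domestic corporate bonds 277.85, borrowing by resident firms from foreign banks 132.40; capital account: debt forgiveness received from foreign official creditors 35.36, sale of embassy land to a foreign government 17.83.)

53.13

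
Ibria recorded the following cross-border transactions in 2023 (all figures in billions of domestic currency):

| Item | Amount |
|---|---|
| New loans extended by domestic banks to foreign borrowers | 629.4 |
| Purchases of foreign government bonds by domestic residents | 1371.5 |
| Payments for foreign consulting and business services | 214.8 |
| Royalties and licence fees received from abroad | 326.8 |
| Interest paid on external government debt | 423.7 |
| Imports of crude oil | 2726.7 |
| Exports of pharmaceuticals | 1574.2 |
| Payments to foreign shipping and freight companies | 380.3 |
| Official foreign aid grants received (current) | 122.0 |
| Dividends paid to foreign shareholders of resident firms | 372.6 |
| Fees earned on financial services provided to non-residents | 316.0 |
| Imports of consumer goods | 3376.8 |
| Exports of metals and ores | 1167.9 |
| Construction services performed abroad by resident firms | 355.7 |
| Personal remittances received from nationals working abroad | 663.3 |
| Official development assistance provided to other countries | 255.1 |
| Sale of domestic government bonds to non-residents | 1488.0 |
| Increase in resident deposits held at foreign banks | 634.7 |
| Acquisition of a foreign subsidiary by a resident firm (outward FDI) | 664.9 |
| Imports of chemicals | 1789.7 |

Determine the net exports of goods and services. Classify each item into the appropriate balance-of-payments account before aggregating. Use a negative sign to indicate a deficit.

-4747.7

Goods: 1574.2 + 1167.9 - 3376.8 - 2726.7 - 1789.7 = -5151.1
Services: 326.8 + 316.0 - 214.8 - 380.3 + 355.7 = 403.4
Trade balance = -5151.1 + 403.4 = -4747.7
(Excluded from the trade balance — financial account: new loans extended by domestic banks to foreign borrowers 629.4, purchases of foreign government bonds by domestic residents 1371.5, sale of domestic government bonds to non-residents 1488.0, increase in resident deposits held at foreign banks 634.7, acquisition of a foreign subsidiary by a resident firm (outward FDI) 664.9; primary income: interest paid on external government debt 423.7, dividends paid to foreign shareholders of resident firms 372.6; secondary income: official foreign aid grants received (current) 122.0, personal remittances received from nationals working abroad 663.3, official development assistance provided to other countries 255.1.)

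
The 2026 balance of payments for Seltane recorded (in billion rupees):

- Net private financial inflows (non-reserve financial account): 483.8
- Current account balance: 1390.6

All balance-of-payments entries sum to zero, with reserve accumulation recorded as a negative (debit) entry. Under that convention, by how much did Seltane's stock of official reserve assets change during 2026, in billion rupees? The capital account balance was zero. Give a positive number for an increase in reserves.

Official reserve transactions balance = -(1390.6 + 483.8) = -1874.4
An accumulation of reserves is recorded as a debit (negative entry), so the change in the stock of reserves is the negative of that balance.
Change in official reserves = -(-1874.4) = 1874.4

1874.4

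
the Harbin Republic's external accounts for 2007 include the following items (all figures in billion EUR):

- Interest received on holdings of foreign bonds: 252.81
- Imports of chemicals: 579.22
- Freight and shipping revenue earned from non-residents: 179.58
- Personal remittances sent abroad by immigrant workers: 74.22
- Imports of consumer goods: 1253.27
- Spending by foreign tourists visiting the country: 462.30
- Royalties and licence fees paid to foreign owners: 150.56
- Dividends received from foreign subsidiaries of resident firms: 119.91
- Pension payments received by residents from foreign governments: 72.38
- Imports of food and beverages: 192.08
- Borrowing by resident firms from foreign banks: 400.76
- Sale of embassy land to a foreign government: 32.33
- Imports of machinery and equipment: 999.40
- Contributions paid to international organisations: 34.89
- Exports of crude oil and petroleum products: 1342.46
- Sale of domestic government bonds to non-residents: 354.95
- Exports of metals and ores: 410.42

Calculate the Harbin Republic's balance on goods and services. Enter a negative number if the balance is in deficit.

-779.77

Goods: -579.22 + 1342.46 - 1253.27 - 999.40 - 192.08 + 410.42 = -1271.09
Services: 462.30 - 150.56 + 179.58 = 491.32
Trade balance = -1271.09 + 491.32 = -779.77
(Excluded from the trade balance — primary income: interest received on holdings of foreign bonds 252.81, dividends received from foreign subsidiaries of resident firms 119.91; secondary income: personal remittances sent abroad by immigrant workers 74.22, pension payments received by residents from foreign governments 72.38, contributions paid to international organisations 34.89; financial account: borrowing by resident firms from foreign banks 400.76, sale of domestic government bonds to non-residents 354.95; capital account: sale of embassy land to a foreign government 32.33.)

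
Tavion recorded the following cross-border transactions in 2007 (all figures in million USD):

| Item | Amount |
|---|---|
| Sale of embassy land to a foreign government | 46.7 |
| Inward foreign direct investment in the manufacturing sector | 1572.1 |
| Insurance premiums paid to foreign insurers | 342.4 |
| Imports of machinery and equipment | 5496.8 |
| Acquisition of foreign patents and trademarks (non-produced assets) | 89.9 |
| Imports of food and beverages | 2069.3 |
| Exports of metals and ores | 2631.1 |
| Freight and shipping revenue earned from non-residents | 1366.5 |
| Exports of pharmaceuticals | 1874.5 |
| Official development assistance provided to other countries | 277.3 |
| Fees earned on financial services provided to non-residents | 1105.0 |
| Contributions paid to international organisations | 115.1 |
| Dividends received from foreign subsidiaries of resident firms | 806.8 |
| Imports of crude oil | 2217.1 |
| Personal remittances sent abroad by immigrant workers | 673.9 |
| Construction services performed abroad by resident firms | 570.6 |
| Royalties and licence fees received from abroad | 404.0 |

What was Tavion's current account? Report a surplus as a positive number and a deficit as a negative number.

Goods: -2069.3 + 1874.5 + 2631.1 - 2217.1 - 5496.8 = -5277.6
Services: 404.0 + 1105.0 + 1366.5 - 342.4 + 570.6 = 3103.7
Primary income: 806.8
Secondary income: -115.1 - 277.3 - 673.9 = -1066.3
Current account = (-5277.6) + 3103.7 + 806.8 + (-1066.3) = -2433.4
(Excluded from the current account — capital account: sale of embassy land to a foreign government 46.7, acquisition of foreign patents and trademarks (non-produced assets) 89.9; financial account: inward foreign direct investment in the manufacturing sector 1572.1.)

-2433.4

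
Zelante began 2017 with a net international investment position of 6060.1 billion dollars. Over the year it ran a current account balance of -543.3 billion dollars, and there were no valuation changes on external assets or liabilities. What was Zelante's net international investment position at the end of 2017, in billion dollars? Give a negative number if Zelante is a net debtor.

5516.8

With no valuation effects, change in NIIP = current account = -543.3
End-of-year NIIP = 6060.1 + (-543.3) = 5516.8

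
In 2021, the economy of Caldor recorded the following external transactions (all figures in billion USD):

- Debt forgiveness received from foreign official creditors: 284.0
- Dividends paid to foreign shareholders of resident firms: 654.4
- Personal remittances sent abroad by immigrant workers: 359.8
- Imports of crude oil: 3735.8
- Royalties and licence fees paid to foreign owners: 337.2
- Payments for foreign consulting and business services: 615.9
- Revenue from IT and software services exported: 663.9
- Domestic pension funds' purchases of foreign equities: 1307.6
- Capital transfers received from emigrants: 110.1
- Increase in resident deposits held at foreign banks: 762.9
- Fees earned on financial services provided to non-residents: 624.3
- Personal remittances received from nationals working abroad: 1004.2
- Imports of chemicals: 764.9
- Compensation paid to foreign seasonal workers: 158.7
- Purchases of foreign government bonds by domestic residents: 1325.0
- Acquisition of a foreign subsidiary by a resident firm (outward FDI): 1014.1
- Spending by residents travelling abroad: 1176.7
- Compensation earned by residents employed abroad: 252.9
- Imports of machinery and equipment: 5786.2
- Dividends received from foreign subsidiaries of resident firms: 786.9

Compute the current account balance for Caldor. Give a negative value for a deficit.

-10257.4

Goods: -5786.2 - 3735.8 - 764.9 = -10286.9
Services: -1176.7 + 624.3 - 615.9 + 663.9 - 337.2 = -841.6
Primary income: 786.9 + 252.9 - 158.7 - 654.4 = 226.7
Secondary income: 1004.2 - 359.8 = 644.4
Current account = (-10286.9) + (-841.6) + 226.7 + 644.4 = -10257.4
(Excluded from the current account — capital account: debt forgiveness received from foreign official creditors 284.0, capital transfers received from emigrants 110.1; financial account: domestic pension funds' purchases of foreign equities 1307.6, increase in resident deposits held at foreign banks 762.9, purchases of foreign government bonds by domestic residents 1325.0, acquisition of a foreign subsidiary by a resident firm (outward FDI) 1014.1.)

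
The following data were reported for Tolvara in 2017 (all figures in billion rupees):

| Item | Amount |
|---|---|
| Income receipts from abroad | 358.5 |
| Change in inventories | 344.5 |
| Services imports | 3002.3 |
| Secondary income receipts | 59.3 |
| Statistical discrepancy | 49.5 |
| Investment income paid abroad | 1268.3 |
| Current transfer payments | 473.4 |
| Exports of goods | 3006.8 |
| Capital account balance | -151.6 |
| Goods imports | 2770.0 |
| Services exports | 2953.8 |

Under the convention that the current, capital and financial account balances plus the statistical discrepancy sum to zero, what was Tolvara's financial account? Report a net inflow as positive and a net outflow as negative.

Goods balance = 3006.8 - 2770.0 = 236.8
Services balance = 2953.8 - 3002.3 = -48.5
Trade balance (goods + services) = 236.8 + (-48.5) = 188.3
Net primary income = 358.5 - 1268.3 = -909.8
Net secondary income = 59.3 - 473.4 = -414.1
Current account = 188.3 + (-909.8) + (-414.1) = -1135.6
Financial account = -(-1135.6 + (-151.6) + 49.5) = 1237.7

1237.7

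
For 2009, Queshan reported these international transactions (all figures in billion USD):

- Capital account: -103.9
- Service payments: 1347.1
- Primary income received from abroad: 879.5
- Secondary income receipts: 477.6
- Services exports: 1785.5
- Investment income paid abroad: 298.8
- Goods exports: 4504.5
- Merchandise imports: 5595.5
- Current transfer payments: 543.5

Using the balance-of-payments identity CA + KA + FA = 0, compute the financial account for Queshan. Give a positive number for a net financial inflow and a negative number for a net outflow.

Goods balance = 4504.5 - 5595.5 = -1091.0
Services balance = 1785.5 - 1347.1 = 438.4
Trade balance (goods + services) = -1091.0 + 438.4 = -652.6
Net primary income = 879.5 - 298.8 = 580.7
Net secondary income = 477.6 - 543.5 = -65.9
Current account = -652.6 + 580.7 + (-65.9) = -137.8
Financial account = -(-137.8 + (-103.9)) = 241.7

241.7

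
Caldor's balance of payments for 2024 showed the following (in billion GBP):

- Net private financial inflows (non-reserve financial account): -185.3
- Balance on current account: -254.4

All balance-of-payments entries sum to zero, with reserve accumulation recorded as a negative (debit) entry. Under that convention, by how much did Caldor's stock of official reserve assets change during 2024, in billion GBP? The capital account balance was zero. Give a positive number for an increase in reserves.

-439.7

Official reserve transactions balance = -((-254.4) + (-185.3)) = 439.7
An accumulation of reserves is recorded as a debit (negative entry), so the change in the stock of reserves is the negative of that balance.
Change in official reserves = -(439.7) = -439.7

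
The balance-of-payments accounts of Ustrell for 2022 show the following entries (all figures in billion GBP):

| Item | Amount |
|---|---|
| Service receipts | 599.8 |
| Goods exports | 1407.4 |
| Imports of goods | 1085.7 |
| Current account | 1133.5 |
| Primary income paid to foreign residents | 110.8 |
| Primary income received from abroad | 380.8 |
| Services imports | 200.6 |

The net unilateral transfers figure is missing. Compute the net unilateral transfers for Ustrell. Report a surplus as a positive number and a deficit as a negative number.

Current account = goods balance + services balance + net primary income + net secondary income
Sum of the known components = 990.9
Net unilateral transfers = CA - (known components) = 1133.5 - 990.9 = 142.6

142.6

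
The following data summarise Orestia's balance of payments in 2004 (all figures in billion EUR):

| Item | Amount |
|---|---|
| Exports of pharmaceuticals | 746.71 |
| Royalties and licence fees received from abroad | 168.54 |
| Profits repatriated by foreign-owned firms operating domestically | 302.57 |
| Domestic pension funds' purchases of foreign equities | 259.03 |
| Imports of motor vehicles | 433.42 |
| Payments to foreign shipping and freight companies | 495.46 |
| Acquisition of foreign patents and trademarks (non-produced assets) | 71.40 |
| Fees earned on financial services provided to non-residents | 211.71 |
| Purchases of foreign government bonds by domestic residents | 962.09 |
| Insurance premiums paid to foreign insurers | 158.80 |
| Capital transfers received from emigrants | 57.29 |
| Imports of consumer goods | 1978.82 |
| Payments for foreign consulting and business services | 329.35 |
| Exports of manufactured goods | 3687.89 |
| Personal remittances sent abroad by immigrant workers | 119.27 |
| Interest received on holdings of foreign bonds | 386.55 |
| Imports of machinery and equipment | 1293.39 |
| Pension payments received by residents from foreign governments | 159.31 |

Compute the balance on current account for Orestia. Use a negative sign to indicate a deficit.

Goods: 3687.89 - 1293.39 - 433.42 + 746.71 - 1978.82 = 728.97
Services: -495.46 - 329.35 + 211.71 - 158.80 + 168.54 = -603.36
Primary income: 386.55 - 302.57 = 83.98
Secondary income: -119.27 + 159.31 = 40.04
Current account = 728.97 + (-603.36) + 83.98 + 40.04 = 249.63
(Excluded from the current account — financial account: domestic pension funds' purchases of foreign equities 259.03, purchases of foreign government bonds by domestic residents 962.09; capital account: acquisition of foreign patents and trademarks (non-produced assets) 71.40, capital transfers received from emigrants 57.29.)

249.63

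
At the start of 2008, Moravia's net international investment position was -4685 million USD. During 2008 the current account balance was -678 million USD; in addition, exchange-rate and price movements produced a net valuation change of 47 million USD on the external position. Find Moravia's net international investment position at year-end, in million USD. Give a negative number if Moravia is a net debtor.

-5316

Change in NIIP = current account + net valuation change = -678 + 47 = -631
End-of-year NIIP = -4685 + (-631) = -5316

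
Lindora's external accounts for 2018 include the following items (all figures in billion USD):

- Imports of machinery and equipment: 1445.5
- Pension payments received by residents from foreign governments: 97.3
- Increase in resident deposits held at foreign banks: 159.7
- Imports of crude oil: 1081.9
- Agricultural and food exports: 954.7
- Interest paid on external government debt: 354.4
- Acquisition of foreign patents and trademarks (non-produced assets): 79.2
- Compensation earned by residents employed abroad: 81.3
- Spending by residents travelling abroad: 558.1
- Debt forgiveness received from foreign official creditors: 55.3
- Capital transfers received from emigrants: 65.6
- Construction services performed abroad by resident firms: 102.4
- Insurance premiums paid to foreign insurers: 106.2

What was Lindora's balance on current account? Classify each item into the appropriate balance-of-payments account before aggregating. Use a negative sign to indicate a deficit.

Goods: -1445.5 - 1081.9 + 954.7 = -1572.7
Services: -106.2 - 558.1 + 102.4 = -561.9
Primary income: 81.3 - 354.4 = -273.1
Secondary income: 97.3
Current account = (-1572.7) + (-561.9) + (-273.1) + 97.3 = -2310.4
(Excluded from the current account — financial account: increase in resident deposits held at foreign banks 159.7; capital account: acquisition of foreign patents and trademarks (non-produced assets) 79.2, debt forgiveness received from foreign official creditors 55.3, capital transfers received from emigrants 65.6.)

-2310.4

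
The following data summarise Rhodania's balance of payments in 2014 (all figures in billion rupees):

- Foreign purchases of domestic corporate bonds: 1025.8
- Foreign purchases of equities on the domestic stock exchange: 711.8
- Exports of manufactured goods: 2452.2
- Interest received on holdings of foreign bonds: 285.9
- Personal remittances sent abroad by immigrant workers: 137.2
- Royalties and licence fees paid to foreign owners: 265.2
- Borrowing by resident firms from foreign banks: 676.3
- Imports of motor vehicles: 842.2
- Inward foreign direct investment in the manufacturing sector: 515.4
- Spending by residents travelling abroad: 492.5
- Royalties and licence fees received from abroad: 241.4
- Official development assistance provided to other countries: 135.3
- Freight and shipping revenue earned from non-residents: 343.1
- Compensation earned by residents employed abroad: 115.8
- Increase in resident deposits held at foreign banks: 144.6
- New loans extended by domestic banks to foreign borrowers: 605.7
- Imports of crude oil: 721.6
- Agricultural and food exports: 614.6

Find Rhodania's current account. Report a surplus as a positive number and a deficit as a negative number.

1459.0

Goods: 2452.2 - 842.2 - 721.6 + 614.6 = 1503.0
Services: 241.4 - 492.5 - 265.2 + 343.1 = -173.2
Primary income: 115.8 + 285.9 = 401.7
Secondary income: -135.3 - 137.2 = -272.5
Current account = 1503.0 + (-173.2) + 401.7 + (-272.5) = 1459.0
(Excluded from the current account — financial account: foreign purchases of domestic corporate bonds 1025.8, foreign purchases of equities on the domestic stock exchange 711.8, borrowing by resident firms from foreign banks 676.3, inward foreign direct investment in the manufacturing sector 515.4, increase in resident deposits held at foreign banks 144.6, new loans extended by domestic banks to foreign borrowers 605.7.)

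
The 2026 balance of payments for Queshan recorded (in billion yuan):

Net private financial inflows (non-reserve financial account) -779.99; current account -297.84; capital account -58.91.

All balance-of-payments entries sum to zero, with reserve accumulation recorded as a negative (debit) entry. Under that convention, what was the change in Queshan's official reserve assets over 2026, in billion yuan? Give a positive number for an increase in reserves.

Official reserve transactions balance = -((-297.84) + (-58.91) + (-779.99)) = 1136.74
An accumulation of reserves is recorded as a debit (negative entry), so the change in the stock of reserves is the negative of that balance.
Change in official reserves = -(1136.74) = -1136.74

-1136.74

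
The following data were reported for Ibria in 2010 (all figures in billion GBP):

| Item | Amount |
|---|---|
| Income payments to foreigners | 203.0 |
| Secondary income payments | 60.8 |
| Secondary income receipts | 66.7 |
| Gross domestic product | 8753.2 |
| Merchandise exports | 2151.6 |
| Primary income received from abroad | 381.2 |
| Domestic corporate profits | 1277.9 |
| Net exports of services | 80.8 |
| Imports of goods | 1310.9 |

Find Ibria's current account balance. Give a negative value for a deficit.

Goods balance = 2151.6 - 1310.9 = 840.7
Services balance = 80.8
Trade balance (goods + services) = 840.7 + 80.8 = 921.5
Net primary income = 381.2 - 203.0 = 178.2
Net secondary income = 66.7 - 60.8 = 5.9
Current account = 921.5 + 178.2 + 5.9 = 1105.6

1105.6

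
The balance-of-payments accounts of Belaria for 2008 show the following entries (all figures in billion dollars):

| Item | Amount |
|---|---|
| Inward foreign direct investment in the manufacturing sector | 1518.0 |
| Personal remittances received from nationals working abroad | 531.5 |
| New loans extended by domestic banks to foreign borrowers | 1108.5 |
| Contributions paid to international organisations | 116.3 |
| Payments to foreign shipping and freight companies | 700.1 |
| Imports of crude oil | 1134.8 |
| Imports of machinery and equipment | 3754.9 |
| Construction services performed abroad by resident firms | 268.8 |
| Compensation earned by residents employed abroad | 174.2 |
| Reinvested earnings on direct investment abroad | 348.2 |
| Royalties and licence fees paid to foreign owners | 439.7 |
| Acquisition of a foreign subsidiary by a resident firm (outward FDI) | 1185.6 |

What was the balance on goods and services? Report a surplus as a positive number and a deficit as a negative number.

-5760.7

Goods: -1134.8 - 3754.9 = -4889.7
Services: 268.8 - 439.7 - 700.1 = -871.0
Trade balance = -4889.7 + (-871.0) = -5760.7
(Excluded from the trade balance — financial account: inward foreign direct investment in the manufacturing sector 1518.0, new loans extended by domestic banks to foreign borrowers 1108.5, acquisition of a foreign subsidiary by a resident firm (outward FDI) 1185.6; secondary income: personal remittances received from nationals working abroad 531.5, contributions paid to international organisations 116.3; primary income: compensation earned by residents employed abroad 174.2, reinvested earnings on direct investment abroad 348.2.)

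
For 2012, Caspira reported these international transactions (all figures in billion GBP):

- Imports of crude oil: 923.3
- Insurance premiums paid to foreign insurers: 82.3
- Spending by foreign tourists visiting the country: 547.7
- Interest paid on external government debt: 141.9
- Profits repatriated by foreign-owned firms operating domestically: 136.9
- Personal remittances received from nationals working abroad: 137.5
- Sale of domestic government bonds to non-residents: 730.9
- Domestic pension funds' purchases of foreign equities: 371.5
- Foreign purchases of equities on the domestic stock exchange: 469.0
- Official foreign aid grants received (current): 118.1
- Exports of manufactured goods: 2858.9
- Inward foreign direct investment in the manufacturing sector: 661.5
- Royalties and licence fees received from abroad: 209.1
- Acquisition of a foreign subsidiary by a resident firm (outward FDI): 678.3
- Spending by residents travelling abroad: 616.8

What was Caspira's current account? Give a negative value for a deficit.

1970.1

Goods: -923.3 + 2858.9 = 1935.6
Services: -616.8 + 209.1 + 547.7 - 82.3 = 57.7
Primary income: -141.9 - 136.9 = -278.8
Secondary income: 137.5 + 118.1 = 255.6
Current account = 1935.6 + 57.7 + (-278.8) + 255.6 = 1970.1
(Excluded from the current account — financial account: sale of domestic government bonds to non-residents 730.9, domestic pension funds' purchases of foreign equities 371.5, foreign purchases of equities on the domestic stock exchange 469.0, inward foreign direct investment in the manufacturing sector 661.5, acquisition of a foreign subsidiary by a resident firm (outward FDI) 678.3.)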